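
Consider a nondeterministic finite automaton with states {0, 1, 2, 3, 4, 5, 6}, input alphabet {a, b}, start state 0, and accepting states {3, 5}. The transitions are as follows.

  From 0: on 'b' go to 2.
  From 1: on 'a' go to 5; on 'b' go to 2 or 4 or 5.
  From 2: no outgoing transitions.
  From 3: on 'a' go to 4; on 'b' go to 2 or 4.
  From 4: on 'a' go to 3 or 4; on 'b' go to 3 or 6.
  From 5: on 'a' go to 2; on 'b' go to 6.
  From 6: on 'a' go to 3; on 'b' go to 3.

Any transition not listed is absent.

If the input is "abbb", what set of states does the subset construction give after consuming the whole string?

Start in {0}.
Read 'a': 0→∅; now ∅.
The set is empty and remains empty for the remaining 3 symbols.

∅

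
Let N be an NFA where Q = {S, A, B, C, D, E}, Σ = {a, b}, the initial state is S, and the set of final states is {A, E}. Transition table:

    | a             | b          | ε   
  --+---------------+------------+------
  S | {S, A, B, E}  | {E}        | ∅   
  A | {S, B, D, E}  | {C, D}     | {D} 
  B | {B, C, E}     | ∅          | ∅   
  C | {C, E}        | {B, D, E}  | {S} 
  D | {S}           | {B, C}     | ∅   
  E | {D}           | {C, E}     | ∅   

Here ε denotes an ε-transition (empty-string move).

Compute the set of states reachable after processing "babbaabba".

Start in {S}.
Read 'b': {S} → {E}.
Read 'a': {E} → {D}.
Read 'b': {D} → {S, B, C}.
Read 'b': {S, B, C} → {B, D, E}.
Read 'a': {B, D, E} → {S, B, C, D, E}.
Read 'a': {S, B, C, D, E} → {S, A, B, C, D, E}.
Read 'b': {S, A, B, C, D, E} → {S, B, C, D, E}.
Read 'b': {S, B, C, D, E} → {S, B, C, D, E}.
Read 'a': {S, B, C, D, E} → {S, A, B, C, D, E}.

{S, A, B, C, D, E}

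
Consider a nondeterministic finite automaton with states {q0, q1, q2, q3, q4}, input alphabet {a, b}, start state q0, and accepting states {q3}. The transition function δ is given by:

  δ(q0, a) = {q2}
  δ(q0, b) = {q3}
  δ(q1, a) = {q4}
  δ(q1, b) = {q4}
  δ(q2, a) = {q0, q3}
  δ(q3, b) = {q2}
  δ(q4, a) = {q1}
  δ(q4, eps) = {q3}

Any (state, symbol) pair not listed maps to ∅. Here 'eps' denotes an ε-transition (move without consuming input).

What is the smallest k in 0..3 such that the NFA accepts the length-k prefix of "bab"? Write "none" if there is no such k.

Start in {q0}.
Read 'b': {q0} → {q3}.
None of the earlier sets intersect F, but {q3} does.

1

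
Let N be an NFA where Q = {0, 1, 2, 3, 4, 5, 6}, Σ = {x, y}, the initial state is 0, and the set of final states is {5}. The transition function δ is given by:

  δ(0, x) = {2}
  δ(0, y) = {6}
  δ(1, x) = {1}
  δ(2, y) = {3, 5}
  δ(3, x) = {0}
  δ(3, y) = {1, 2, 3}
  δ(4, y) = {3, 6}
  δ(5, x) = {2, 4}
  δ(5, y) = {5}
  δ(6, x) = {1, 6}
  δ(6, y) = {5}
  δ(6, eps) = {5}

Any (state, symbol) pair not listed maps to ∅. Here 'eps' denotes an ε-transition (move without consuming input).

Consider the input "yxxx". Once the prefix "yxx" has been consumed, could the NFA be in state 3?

Start in {0}.
Read 'y': 0→{6}; union {6}; ε-closure = {5, 6}.
Read 'x': 5→{2, 4}, 6→{1, 6}; union {1, 2, 4, 6}; ε-closure = {1, 2, 4, 5, 6}.
Read 'x': 1→{1}, 2→∅, 4→∅, 5→{2, 4}, 6→{1, 6}; union {1, 2, 4, 6}; ε-closure = {1, 2, 4, 5, 6}.
State 3 is not in {1, 2, 4, 5, 6}.

No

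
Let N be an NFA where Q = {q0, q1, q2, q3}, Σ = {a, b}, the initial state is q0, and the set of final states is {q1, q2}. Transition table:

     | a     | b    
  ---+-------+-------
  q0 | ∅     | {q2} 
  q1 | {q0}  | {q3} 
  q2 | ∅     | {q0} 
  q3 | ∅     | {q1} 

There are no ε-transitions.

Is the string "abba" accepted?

No

Start in {q0}.
Read 'a': q0→∅; now ∅.
The set is empty and remains empty for the remaining 3 symbols.
The final set ∅ contains no accepting state.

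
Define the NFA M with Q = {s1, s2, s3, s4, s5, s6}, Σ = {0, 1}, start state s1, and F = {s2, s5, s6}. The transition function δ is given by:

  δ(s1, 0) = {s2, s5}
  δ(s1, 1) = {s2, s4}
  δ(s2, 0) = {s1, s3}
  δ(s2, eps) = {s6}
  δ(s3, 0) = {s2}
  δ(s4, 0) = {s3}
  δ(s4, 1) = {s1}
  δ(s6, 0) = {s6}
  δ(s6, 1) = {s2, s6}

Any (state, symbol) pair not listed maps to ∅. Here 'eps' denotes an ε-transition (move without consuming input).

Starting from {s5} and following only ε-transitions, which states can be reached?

Begin with {s5}.
No ε-moves leave this set, so the closure equals the set itself.

{s5}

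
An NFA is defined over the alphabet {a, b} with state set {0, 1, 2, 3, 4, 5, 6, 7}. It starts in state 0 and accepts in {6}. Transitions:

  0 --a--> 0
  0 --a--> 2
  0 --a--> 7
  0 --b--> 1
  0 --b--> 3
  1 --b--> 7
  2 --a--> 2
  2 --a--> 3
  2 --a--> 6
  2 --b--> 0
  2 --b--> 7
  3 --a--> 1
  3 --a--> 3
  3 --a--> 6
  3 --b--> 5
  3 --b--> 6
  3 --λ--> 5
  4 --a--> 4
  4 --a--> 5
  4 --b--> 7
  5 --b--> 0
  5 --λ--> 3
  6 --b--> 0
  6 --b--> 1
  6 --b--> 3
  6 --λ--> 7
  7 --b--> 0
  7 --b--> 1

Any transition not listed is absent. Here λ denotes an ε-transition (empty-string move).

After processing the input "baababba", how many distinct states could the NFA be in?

Start in {0}.
Read 'b': {0} → {1, 3, 5}.
Read 'a': {1, 3, 5} → {1, 3, 5, 6, 7}.
Read 'a': {1, 3, 5, 6, 7} → {1, 3, 5, 6, 7}.
Read 'b': {1, 3, 5, 6, 7} → {0, 1, 3, 5, 6, 7}.
Read 'a': {0, 1, 3, 5, 6, 7} → {0, 1, 2, 3, 5, 6, 7}.
Read 'b': {0, 1, 2, 3, 5, 6, 7} → {0, 1, 3, 5, 6, 7}.
Read 'b': {0, 1, 3, 5, 6, 7} → {0, 1, 3, 5, 6, 7}.
Read 'a': {0, 1, 3, 5, 6, 7} → {0, 1, 2, 3, 5, 6, 7}.
That set has 7 states.

7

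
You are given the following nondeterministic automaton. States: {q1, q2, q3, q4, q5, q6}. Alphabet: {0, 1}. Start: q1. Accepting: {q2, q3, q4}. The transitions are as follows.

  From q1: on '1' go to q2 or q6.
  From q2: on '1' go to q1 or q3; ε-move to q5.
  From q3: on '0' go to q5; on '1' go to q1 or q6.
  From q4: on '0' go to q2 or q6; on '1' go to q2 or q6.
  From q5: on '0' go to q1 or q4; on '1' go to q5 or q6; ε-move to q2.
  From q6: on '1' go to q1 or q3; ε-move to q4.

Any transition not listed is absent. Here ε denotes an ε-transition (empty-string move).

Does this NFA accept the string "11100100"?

Yes

Start in {q1}.
Read '1': {q1} → {q2, q4, q5, q6}.
Read '1': {q2, q4, q5, q6} → {q1, q2, q3, q4, q5, q6}.
Read '1': {q1, q2, q3, q4, q5, q6} → {q1, q2, q3, q4, q5, q6}.
Read '0': {q1, q2, q3, q4, q5, q6} → {q1, q2, q4, q5, q6}.
Read '0': {q1, q2, q4, q5, q6} → {q1, q2, q4, q5, q6}.
Read '1': {q1, q2, q4, q5, q6} → {q1, q2, q3, q4, q5, q6}.
Read '0': {q1, q2, q3, q4, q5, q6} → {q1, q2, q4, q5, q6}.
Read '0': {q1, q2, q4, q5, q6} → {q1, q2, q4, q5, q6}.
The final set {q1, q2, q4, q5, q6} contains the accepting states q2, q4.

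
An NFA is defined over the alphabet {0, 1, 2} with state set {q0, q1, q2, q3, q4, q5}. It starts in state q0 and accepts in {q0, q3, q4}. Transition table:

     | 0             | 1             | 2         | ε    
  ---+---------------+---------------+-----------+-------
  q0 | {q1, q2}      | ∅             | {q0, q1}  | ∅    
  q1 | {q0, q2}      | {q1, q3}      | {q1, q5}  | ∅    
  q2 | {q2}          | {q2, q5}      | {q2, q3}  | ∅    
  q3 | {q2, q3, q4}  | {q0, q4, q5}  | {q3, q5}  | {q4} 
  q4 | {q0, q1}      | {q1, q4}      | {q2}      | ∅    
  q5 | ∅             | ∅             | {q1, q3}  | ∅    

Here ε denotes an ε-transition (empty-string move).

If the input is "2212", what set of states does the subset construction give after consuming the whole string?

{q1, q2, q3, q4, q5}

Start in {q0}.
Read '2': q0→{q0, q1}; now {q0, q1}.
Read '2': q0→{q0, q1}, q1→{q1, q5}; now {q0, q1, q5}.
Read '1': q0→∅, q1→{q1, q3}, q5→∅; union {q1, q3}; ε-closure = {q1, q3, q4}.
Read '2': q1→{q1, q5}, q3→{q3, q5}, q4→{q2}; union {q1, q2, q3, q5}; ε-closure = {q1, q2, q3, q4, q5}.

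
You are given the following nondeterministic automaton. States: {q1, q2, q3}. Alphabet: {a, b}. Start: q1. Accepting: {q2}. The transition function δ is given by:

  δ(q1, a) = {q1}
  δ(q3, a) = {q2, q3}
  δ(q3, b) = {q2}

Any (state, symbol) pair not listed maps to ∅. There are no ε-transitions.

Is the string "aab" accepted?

No

Start in {q1}.
Read 'a': q1→{q1}; now {q1}.
Read 'a': q1→{q1}; now {q1}.
Read 'b': q1→∅; now ∅.
The final set ∅ contains no accepting state.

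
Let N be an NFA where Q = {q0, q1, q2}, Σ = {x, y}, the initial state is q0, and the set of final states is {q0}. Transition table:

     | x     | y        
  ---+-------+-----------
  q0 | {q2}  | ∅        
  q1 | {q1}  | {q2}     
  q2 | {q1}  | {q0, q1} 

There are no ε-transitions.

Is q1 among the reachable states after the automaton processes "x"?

No

Start in {q0}.
Read 'x': q0→{q2}; now {q2}.
State q1 is not in {q2}.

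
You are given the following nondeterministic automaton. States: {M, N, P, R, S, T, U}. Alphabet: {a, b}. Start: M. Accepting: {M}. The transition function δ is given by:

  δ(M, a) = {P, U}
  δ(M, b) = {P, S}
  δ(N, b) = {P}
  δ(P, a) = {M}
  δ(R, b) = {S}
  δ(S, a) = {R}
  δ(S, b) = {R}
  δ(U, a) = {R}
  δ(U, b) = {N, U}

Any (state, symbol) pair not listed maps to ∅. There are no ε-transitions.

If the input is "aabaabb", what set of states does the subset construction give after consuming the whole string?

Start in {M}.
Read 'a': {M} → {P, U}.
Read 'a': {P, U} → {M, R}.
Read 'b': {M, R} → {P, S}.
Read 'a': {P, S} → {M, R}.
Read 'a': {M, R} → {P, U}.
Read 'b': {P, U} → {N, U}.
Read 'b': {N, U} → {N, P, U}.

{N, P, U}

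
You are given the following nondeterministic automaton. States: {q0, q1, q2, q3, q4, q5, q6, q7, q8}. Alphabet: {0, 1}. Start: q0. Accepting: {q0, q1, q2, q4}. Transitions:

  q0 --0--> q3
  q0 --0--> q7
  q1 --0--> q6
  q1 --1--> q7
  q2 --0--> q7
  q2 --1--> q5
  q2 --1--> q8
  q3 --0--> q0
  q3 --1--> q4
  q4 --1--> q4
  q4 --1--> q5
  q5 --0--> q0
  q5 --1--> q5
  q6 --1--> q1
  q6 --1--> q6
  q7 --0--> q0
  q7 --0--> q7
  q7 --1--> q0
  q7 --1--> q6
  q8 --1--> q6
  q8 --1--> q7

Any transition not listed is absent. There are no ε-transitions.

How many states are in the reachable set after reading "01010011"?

Start in {q0}.
Read '0': {q0} → {q3, q7}.
Read '1': {q3, q7} → {q0, q4, q6}.
Read '0': {q0, q4, q6} → {q3, q7}.
Read '1': {q3, q7} → {q0, q4, q6}.
Read '0': {q0, q4, q6} → {q3, q7}.
Read '0': {q3, q7} → {q0, q7}.
Read '1': {q0, q7} → {q0, q6}.
Read '1': {q0, q6} → {q1, q6}.
That set has 2 states.

2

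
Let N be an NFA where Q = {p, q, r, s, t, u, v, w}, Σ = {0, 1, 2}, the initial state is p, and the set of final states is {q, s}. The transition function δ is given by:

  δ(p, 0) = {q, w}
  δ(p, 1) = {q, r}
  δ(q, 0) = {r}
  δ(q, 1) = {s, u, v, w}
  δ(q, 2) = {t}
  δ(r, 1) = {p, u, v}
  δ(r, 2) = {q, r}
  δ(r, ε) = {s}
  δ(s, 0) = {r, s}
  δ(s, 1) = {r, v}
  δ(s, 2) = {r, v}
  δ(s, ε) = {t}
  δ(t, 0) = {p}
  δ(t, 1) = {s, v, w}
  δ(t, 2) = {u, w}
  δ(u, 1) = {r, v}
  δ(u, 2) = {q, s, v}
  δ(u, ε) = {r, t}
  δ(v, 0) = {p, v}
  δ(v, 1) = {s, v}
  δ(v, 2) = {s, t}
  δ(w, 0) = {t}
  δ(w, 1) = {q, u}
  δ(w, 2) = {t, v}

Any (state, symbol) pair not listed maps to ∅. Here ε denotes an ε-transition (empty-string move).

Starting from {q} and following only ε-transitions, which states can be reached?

{q}

Begin with {q}.
No ε-moves leave this set, so the closure equals the set itself.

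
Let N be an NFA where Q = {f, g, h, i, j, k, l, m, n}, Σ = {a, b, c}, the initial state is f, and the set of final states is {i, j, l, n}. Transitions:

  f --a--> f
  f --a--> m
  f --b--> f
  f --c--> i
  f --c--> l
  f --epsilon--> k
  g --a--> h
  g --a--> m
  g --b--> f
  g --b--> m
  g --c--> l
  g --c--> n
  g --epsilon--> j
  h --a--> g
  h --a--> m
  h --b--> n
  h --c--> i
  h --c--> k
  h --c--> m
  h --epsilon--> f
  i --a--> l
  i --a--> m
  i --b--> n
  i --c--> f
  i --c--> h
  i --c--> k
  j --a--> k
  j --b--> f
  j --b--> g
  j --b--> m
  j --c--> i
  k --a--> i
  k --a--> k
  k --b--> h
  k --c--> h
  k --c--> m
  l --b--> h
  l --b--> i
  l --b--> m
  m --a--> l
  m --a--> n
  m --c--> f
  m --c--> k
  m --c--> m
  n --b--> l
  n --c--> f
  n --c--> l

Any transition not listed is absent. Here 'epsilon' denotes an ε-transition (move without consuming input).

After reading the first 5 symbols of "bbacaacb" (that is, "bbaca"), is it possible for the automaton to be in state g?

Yes

Start: ε-closure({f}) = {f, k}.
Read 'b': f→{f}, k→{h}; union {f, h}; ε-closure = {f, h, k}.
Read 'b': f→{f}, h→{n}, k→{h}; union {f, h, n}; ε-closure = {f, h, k, n}.
Read 'a': f→{f, m}, h→{g, m}, k→{i, k}, n→∅; union {f, g, i, k, m}; ε-closure = {f, g, i, j, k, m}.
Read 'c': f→{i, l}, g→{l, n}, i→{f, h, k}, j→{i}, k→{h, m}, m→{f, k, m}; now {f, h, i, k, l, m, n}.
Read 'a': f→{f, m}, h→{g, m}, i→{l, m}, k→{i, k}, l→∅, m→{l, n}, n→∅; union {f, g, i, k, l, m, n}; ε-closure = {f, g, i, j, k, l, m, n}.
State g is in {f, g, i, j, k, l, m, n}.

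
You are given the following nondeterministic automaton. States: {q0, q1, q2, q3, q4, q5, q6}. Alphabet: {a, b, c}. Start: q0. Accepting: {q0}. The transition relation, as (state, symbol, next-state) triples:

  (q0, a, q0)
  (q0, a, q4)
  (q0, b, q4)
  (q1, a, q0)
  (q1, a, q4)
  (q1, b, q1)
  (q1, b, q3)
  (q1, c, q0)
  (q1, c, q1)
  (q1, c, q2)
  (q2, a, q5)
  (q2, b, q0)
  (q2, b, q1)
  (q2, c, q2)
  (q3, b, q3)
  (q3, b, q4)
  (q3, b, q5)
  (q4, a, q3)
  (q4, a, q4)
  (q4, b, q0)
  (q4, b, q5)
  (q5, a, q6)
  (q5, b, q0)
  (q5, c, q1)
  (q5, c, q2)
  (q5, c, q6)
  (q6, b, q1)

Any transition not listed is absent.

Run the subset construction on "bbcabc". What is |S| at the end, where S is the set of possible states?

3

Start in {q0}.
Read 'b': {q0} → {q4}.
Read 'b': {q4} → {q0, q5}.
Read 'c': {q0, q5} → {q1, q2, q6}.
Read 'a': {q1, q2, q6} → {q0, q4, q5}.
Read 'b': {q0, q4, q5} → {q0, q4, q5}.
Read 'c': {q0, q4, q5} → {q1, q2, q6}.
That set has 3 states.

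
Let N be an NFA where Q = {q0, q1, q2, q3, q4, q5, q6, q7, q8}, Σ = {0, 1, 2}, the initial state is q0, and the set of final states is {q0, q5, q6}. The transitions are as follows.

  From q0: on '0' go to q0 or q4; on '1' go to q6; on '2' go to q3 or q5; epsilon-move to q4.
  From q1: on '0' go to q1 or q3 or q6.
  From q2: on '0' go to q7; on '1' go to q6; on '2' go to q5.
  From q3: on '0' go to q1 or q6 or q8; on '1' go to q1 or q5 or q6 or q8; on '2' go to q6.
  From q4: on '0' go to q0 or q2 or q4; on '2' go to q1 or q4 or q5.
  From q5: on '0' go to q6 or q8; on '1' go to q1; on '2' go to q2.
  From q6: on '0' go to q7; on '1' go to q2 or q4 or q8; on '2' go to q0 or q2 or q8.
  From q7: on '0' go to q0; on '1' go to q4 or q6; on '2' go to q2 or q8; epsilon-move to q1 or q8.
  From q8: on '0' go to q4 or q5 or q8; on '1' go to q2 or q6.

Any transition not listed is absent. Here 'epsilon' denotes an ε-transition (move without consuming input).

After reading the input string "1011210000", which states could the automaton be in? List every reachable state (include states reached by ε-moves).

Start: ε-closure({q0}) = {q0, q4}.
Read '1': q0→{q6}, q4→∅; now {q6}.
Read '0': q6→{q7}; union {q7}; ε-closure = {q1, q7, q8}.
Read '1': q1→∅, q7→{q4, q6}, q8→{q2, q6}; now {q2, q4, q6}.
Read '1': q2→{q6}, q4→∅, q6→{q2, q4, q8}; now {q2, q4, q6, q8}.
Read '2': q2→{q5}, q4→{q1, q4, q5}, q6→{q0, q2, q8}, q8→∅; now {q0, q1, q2, q4, q5, q8}.
Read '1': q0→{q6}, q1→∅, q2→{q6}, q4→∅, q5→{q1}, q8→{q2, q6}; now {q1, q2, q6}.
Read '0': q1→{q1, q3, q6}, q2→{q7}, q6→{q7}; union {q1, q3, q6, q7}; ε-closure = {q1, q3, q6, q7, q8}.
Read '0': q1→{q1, q3, q6}, q3→{q1, q6, q8}, q6→{q7}, q7→{q0}, q8→{q4, q5, q8}; now {q0, q1, q3, q4, q5, q6, q7, q8}.
Read '0': q0→{q0, q4}, q1→{q1, q3, q6}, q3→{q1, q6, q8}, q4→{q0, q2, q4}, q5→{q6, q8}, q6→{q7}, q7→{q0}, q8→{q4, q5, q8}; now {q0, q1, q2, q3, q4, q5, q6, q7, q8}.
Read '0': q0→{q0, q4}, q1→{q1, q3, q6}, q2→{q7}, q3→{q1, q6, q8}, q4→{q0, q2, q4}, q5→{q6, q8}, q6→{q7}, q7→{q0}, q8→{q4, q5, q8}; now {q0, q1, q2, q3, q4, q5, q6, q7, q8}.

{q0, q1, q2, q3, q4, q5, q6, q7, q8}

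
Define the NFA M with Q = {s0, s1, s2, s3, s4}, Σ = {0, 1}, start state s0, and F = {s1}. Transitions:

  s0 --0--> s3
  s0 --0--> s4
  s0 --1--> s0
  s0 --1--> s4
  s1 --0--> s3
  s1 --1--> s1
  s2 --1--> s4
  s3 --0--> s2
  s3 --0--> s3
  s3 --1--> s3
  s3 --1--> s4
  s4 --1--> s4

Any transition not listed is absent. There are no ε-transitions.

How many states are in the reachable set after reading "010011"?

Start in {s0}.
Read '0': {s0} → {s3, s4}.
Read '1': {s3, s4} → {s3, s4}.
Read '0': {s3, s4} → {s2, s3}.
Read '0': {s2, s3} → {s2, s3}.
Read '1': {s2, s3} → {s3, s4}.
Read '1': {s3, s4} → {s3, s4}.
That set has 2 states.

2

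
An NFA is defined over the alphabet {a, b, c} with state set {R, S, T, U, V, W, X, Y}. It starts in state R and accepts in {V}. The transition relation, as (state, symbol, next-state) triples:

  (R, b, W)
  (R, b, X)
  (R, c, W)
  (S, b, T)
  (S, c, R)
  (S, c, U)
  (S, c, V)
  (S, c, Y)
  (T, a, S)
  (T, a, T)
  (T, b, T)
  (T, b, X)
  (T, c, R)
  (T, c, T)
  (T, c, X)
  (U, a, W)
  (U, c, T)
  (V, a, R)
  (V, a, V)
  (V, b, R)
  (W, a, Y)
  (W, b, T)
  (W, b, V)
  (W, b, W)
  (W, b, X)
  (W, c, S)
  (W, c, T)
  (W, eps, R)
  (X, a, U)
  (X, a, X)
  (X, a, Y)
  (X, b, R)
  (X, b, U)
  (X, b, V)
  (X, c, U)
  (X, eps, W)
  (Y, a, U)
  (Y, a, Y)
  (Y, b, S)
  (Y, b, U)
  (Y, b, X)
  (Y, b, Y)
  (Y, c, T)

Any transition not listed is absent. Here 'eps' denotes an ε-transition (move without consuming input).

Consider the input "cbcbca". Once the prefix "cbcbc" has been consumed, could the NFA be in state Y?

Start in {R}.
Read 'c': {R} → {R, W}.
Read 'b': {R, W} → {R, T, V, W, X}.
Read 'c': {R, T, V, W, X} → {R, S, T, U, W, X}.
Read 'b': {R, S, T, U, W, X} → {R, T, U, V, W, X}.
Read 'c': {R, T, U, V, W, X} → {R, S, T, U, W, X}.
State Y is not in {R, S, T, U, W, X}.

No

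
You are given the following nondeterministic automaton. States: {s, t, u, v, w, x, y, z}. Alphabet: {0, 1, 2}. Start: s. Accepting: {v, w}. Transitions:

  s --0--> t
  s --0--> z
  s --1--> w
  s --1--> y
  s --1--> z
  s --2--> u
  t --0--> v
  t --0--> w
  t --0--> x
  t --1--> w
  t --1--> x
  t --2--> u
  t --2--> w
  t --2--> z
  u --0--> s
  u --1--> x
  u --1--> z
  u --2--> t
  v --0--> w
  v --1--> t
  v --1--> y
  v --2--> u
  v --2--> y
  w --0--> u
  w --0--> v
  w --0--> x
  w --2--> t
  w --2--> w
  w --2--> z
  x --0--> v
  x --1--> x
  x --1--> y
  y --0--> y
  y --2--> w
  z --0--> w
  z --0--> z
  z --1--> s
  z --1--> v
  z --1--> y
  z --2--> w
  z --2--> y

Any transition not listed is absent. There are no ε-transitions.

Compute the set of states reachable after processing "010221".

Start in {s}.
Read '0': s→{t, z}; now {t, z}.
Read '1': t→{w, x}, z→{s, v, y}; now {s, v, w, x, y}.
Read '0': s→{t, z}, v→{w}, w→{u, v, x}, x→{v}, y→{y}; now {t, u, v, w, x, y, z}.
Read '2': t→{u, w, z}, u→{t}, v→{u, y}, w→{t, w, z}, x→∅, y→{w}, z→{w, y}; now {t, u, w, y, z}.
Read '2': t→{u, w, z}, u→{t}, w→{t, w, z}, y→{w}, z→{w, y}; now {t, u, w, y, z}.
Read '1': t→{w, x}, u→{x, z}, w→∅, y→∅, z→{s, v, y}; now {s, v, w, x, y, z}.

{s, v, w, x, y, z}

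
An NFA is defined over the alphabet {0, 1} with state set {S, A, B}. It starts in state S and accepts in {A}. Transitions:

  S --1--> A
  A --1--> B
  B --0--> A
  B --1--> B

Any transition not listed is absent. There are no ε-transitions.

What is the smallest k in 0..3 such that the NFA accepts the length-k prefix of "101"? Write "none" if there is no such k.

Start in {S}.
Read '1': S→{A}; now {A}.
None of the earlier sets intersect F, but {A} does.

1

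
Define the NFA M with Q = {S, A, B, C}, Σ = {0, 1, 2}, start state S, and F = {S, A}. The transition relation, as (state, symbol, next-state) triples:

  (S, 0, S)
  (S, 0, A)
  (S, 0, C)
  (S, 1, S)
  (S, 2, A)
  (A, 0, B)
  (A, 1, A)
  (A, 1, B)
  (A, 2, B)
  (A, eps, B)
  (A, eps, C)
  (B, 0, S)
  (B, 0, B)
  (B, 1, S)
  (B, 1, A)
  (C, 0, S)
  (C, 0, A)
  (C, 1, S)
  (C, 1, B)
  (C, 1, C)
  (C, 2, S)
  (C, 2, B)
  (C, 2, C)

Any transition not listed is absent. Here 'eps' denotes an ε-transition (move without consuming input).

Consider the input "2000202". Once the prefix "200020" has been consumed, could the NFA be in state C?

Yes

Start in {S}.
Read '2': {S} → {A, B, C}.
Read '0': {A, B, C} → {S, A, B, C}.
Read '0': {S, A, B, C} → {S, A, B, C}.
Read '0': {S, A, B, C} → {S, A, B, C}.
Read '2': {S, A, B, C} → {S, A, B, C}.
Read '0': {S, A, B, C} → {S, A, B, C}.
State C is in {S, A, B, C}.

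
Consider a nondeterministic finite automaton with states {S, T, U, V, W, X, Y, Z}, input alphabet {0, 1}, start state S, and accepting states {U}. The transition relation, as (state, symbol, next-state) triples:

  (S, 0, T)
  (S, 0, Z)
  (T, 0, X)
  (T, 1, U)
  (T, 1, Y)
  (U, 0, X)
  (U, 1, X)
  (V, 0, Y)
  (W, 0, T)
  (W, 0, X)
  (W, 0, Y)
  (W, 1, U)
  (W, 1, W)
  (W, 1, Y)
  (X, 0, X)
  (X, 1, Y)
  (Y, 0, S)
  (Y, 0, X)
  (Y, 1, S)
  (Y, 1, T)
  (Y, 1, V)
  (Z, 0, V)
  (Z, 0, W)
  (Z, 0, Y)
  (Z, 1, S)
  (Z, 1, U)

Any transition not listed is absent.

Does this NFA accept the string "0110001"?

Yes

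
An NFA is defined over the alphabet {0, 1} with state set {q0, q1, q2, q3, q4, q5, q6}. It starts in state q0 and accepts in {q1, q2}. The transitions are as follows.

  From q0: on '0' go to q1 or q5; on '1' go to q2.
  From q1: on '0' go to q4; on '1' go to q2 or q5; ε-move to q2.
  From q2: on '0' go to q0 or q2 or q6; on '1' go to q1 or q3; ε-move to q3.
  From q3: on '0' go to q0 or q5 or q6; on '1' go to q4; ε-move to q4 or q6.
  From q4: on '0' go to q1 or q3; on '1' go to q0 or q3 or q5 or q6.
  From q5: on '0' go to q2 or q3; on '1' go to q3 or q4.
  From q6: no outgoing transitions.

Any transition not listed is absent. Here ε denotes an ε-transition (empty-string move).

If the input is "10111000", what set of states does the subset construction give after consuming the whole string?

Start in {q0}.
Read '1': {q0} → {q2, q3, q4, q6}.
Read '0': {q2, q3, q4, q6} → {q0, q1, q2, q3, q4, q5, q6}.
Read '1': {q0, q1, q2, q3, q4, q5, q6} → {q0, q1, q2, q3, q4, q5, q6}.
Read '1': {q0, q1, q2, q3, q4, q5, q6} → {q0, q1, q2, q3, q4, q5, q6}.
Read '1': {q0, q1, q2, q3, q4, q5, q6} → {q0, q1, q2, q3, q4, q5, q6}.
Read '0': {q0, q1, q2, q3, q4, q5, q6} → {q0, q1, q2, q3, q4, q5, q6}.
Read '0': {q0, q1, q2, q3, q4, q5, q6} → {q0, q1, q2, q3, q4, q5, q6}.
Read '0': {q0, q1, q2, q3, q4, q5, q6} → {q0, q1, q2, q3, q4, q5, q6}.

{q0, q1, q2, q3, q4, q5, q6}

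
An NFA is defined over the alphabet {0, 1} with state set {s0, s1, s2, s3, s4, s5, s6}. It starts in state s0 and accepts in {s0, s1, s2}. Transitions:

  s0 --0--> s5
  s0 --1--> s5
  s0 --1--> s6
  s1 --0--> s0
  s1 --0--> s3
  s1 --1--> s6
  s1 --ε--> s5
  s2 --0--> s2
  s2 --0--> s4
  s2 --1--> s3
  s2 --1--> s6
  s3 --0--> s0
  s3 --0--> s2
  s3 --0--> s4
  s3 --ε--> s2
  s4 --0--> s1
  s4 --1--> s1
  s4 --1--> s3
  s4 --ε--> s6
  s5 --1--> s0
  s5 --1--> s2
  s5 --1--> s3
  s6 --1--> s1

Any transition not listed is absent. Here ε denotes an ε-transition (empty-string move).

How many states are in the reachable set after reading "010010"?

Start in {s0}.
Read '0': s0→{s5}; now {s5}.
Read '1': s5→{s0, s2, s3}; now {s0, s2, s3}.
Read '0': s0→{s5}, s2→{s2, s4}, s3→{s0, s2, s4}; union {s0, s2, s4, s5}; ε-closure = {s0, s2, s4, s5, s6}.
Read '0': s0→{s5}, s2→{s2, s4}, s4→{s1}, s5→∅, s6→∅; union {s1, s2, s4, s5}; ε-closure = {s1, s2, s4, s5, s6}.
Read '1': s1→{s6}, s2→{s3, s6}, s4→{s1, s3}, s5→{s0, s2, s3}, s6→{s1}; union {s0, s1, s2, s3, s6}; ε-closure = {s0, s1, s2, s3, s5, s6}.
Read '0': s0→{s5}, s1→{s0, s3}, s2→{s2, s4}, s3→{s0, s2, s4}, s5→∅, s6→∅; union {s0, s2, s3, s4, s5}; ε-closure = {s0, s2, s3, s4, s5, s6}.
That set has 6 states.

6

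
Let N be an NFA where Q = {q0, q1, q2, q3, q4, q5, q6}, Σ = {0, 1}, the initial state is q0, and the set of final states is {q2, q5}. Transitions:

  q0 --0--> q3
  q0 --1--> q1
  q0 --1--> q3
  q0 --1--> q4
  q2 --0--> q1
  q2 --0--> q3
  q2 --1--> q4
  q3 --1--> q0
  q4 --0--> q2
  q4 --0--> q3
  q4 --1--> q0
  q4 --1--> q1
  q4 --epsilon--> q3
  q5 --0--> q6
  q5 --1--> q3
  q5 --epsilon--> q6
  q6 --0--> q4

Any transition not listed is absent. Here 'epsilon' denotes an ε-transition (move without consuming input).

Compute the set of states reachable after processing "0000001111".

Start in {q0}.
Read '0': q0→{q3}; now {q3}.
Read '0': q3→∅; now ∅.
The set is empty and remains empty for the remaining 8 symbols.

∅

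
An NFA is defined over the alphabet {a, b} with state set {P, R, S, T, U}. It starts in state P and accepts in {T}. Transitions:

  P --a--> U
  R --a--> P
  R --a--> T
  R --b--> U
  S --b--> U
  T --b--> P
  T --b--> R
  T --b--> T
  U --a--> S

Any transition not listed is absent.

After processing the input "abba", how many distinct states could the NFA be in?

0

Start in {P}.
Read 'a': P→{U}; now {U}.
Read 'b': U→∅; now ∅.
The set is empty and remains empty for the remaining 2 symbols.
That set has 0 states.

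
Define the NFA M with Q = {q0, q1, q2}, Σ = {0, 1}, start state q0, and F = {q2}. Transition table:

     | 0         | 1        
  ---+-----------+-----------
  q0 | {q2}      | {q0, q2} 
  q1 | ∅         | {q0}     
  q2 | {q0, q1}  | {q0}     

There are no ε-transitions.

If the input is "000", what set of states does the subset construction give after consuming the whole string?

{q2}

Start in {q0}.
Read '0': {q0} → {q2}.
Read '0': {q2} → {q0, q1}.
Read '0': {q0, q1} → {q2}.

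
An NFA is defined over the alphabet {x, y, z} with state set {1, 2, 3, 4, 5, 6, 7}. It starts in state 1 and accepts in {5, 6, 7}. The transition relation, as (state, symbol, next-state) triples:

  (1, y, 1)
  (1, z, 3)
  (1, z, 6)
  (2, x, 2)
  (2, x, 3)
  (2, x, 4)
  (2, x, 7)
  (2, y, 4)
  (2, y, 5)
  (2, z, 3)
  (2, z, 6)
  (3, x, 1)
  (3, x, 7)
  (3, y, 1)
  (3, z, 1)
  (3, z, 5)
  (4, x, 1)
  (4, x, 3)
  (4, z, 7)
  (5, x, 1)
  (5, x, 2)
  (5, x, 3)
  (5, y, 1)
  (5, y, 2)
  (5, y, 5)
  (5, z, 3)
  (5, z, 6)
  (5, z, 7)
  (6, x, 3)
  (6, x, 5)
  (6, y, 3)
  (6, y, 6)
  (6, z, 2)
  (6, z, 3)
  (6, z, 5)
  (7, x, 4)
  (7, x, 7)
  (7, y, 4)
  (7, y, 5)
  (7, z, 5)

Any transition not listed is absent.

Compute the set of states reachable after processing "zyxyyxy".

Start in {1}.
Read 'z': 1→{3, 6}; now {3, 6}.
Read 'y': 3→{1}, 6→{3, 6}; now {1, 3, 6}.
Read 'x': 1→∅, 3→{1, 7}, 6→{3, 5}; now {1, 3, 5, 7}.
Read 'y': 1→{1}, 3→{1}, 5→{1, 2, 5}, 7→{4, 5}; now {1, 2, 4, 5}.
Read 'y': 1→{1}, 2→{4, 5}, 4→∅, 5→{1, 2, 5}; now {1, 2, 4, 5}.
Read 'x': 1→∅, 2→{2, 3, 4, 7}, 4→{1, 3}, 5→{1, 2, 3}; now {1, 2, 3, 4, 7}.
Read 'y': 1→{1}, 2→{4, 5}, 3→{1}, 4→∅, 7→{4, 5}; now {1, 4, 5}.

{1, 4, 5}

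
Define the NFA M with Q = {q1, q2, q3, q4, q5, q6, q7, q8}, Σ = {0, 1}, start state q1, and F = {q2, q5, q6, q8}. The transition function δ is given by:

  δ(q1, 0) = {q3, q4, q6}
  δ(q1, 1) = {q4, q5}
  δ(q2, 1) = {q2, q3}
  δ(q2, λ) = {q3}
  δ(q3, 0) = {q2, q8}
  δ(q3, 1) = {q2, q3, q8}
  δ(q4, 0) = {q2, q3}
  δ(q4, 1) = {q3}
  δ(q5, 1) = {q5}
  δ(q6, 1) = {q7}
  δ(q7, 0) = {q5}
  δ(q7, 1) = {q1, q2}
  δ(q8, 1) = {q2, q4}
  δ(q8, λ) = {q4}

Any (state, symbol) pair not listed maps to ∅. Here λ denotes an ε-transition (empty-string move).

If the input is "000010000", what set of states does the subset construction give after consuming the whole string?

{q2, q3, q4, q8}

Start in {q1}.
Read '0': q1→{q3, q4, q6}; now {q3, q4, q6}.
Read '0': q3→{q2, q8}, q4→{q2, q3}, q6→∅; union {q2, q3, q8}; ε-closure = {q2, q3, q4, q8}.
Read '0': q2→∅, q3→{q2, q8}, q4→{q2, q3}, q8→∅; union {q2, q3, q8}; ε-closure = {q2, q3, q4, q8}.
Read '0': q2→∅, q3→{q2, q8}, q4→{q2, q3}, q8→∅; union {q2, q3, q8}; ε-closure = {q2, q3, q4, q8}.
Read '1': q2→{q2, q3}, q3→{q2, q3, q8}, q4→{q3}, q8→{q2, q4}; now {q2, q3, q4, q8}.
Read '0': q2→∅, q3→{q2, q8}, q4→{q2, q3}, q8→∅; union {q2, q3, q8}; ε-closure = {q2, q3, q4, q8}.
Read '0': q2→∅, q3→{q2, q8}, q4→{q2, q3}, q8→∅; union {q2, q3, q8}; ε-closure = {q2, q3, q4, q8}.
Read '0': q2→∅, q3→{q2, q8}, q4→{q2, q3}, q8→∅; union {q2, q3, q8}; ε-closure = {q2, q3, q4, q8}.
Read '0': q2→∅, q3→{q2, q8}, q4→{q2, q3}, q8→∅; union {q2, q3, q8}; ε-closure = {q2, q3, q4, q8}.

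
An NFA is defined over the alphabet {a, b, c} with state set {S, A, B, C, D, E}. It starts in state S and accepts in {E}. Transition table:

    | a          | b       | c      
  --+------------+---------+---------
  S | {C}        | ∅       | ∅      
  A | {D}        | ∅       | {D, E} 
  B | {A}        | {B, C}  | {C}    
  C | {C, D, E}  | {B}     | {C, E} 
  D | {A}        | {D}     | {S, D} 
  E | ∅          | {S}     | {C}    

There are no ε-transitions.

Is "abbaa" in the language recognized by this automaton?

Yes

Start in {S}.
Read 'a': S→{C}; now {C}.
Read 'b': C→{B}; now {B}.
Read 'b': B→{B, C}; now {B, C}.
Read 'a': B→{A}, C→{C, D, E}; now {A, C, D, E}.
Read 'a': A→{D}, C→{C, D, E}, D→{A}, E→∅; now {A, C, D, E}.
The final set {A, C, D, E} contains the accepting state E.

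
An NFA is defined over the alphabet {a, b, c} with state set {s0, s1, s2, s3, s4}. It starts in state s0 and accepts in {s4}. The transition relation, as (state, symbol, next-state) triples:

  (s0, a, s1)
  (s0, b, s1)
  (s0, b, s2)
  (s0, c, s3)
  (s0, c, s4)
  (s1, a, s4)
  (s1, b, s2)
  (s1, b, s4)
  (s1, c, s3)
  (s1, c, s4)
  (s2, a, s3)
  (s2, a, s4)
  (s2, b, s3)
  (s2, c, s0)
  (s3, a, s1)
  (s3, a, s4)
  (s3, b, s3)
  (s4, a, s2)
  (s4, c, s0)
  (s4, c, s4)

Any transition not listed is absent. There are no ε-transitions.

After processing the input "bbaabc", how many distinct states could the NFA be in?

2

Start in {s0}.
Read 'b': {s0} → {s1, s2}.
Read 'b': {s1, s2} → {s2, s3, s4}.
Read 'a': {s2, s3, s4} → {s1, s2, s3, s4}.
Read 'a': {s1, s2, s3, s4} → {s1, s2, s3, s4}.
Read 'b': {s1, s2, s3, s4} → {s2, s3, s4}.
Read 'c': {s2, s3, s4} → {s0, s4}.
That set has 2 states.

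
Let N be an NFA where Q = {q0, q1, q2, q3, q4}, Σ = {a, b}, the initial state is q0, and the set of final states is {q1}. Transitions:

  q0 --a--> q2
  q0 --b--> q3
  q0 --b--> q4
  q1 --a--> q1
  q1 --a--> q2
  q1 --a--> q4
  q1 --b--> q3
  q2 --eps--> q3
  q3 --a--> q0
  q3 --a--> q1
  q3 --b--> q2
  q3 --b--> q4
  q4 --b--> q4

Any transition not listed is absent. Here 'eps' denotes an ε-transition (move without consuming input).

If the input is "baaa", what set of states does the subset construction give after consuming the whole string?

Start in {q0}.
Read 'b': {q0} → {q3, q4}.
Read 'a': {q3, q4} → {q0, q1}.
Read 'a': {q0, q1} → {q1, q2, q3, q4}.
Read 'a': {q1, q2, q3, q4} → {q0, q1, q2, q3, q4}.

{q0, q1, q2, q3, q4}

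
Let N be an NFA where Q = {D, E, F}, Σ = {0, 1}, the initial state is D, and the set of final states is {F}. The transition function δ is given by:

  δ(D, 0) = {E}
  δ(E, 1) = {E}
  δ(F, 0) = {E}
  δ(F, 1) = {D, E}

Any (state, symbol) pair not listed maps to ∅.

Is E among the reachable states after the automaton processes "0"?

Yes

Start in {D}.
Read '0': {D} → {E}.
State E is in {E}.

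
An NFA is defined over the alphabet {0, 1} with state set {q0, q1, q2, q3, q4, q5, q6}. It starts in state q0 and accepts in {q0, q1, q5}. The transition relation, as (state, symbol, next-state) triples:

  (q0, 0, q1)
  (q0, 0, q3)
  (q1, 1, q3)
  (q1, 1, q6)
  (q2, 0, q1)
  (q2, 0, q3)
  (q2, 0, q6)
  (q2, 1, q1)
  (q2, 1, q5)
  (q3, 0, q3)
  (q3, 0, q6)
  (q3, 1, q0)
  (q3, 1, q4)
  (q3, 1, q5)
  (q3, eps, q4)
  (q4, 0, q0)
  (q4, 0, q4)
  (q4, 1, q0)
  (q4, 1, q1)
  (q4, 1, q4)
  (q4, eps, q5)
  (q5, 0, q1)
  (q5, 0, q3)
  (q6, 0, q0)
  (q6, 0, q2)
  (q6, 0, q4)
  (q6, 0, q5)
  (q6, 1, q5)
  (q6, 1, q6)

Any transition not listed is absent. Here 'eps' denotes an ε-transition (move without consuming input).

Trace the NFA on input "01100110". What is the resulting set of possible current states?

Start in {q0}.
Read '0': {q0} → {q1, q3, q4, q5}.
Read '1': {q1, q3, q4, q5} → {q0, q1, q3, q4, q5, q6}.
Read '1': {q0, q1, q3, q4, q5, q6} → {q0, q1, q3, q4, q5, q6}.
Read '0': {q0, q1, q3, q4, q5, q6} → {q0, q1, q2, q3, q4, q5, q6}.
Read '0': {q0, q1, q2, q3, q4, q5, q6} → {q0, q1, q2, q3, q4, q5, q6}.
Read '1': {q0, q1, q2, q3, q4, q5, q6} → {q0, q1, q3, q4, q5, q6}.
Read '1': {q0, q1, q3, q4, q5, q6} → {q0, q1, q3, q4, q5, q6}.
Read '0': {q0, q1, q3, q4, q5, q6} → {q0, q1, q2, q3, q4, q5, q6}.

{q0, q1, q2, q3, q4, q5, q6}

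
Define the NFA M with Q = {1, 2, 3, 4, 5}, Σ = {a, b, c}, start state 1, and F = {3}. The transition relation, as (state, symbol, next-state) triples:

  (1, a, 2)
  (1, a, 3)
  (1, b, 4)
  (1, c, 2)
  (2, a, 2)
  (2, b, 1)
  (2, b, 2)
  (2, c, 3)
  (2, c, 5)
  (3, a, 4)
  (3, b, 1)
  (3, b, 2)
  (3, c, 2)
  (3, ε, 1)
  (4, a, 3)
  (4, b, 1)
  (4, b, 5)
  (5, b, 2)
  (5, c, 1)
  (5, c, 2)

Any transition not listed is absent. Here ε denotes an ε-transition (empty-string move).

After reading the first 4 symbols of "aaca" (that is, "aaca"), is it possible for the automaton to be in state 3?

Yes

Start in {1}.
Read 'a': 1→{2, 3}; union {2, 3}; ε-closure = {1, 2, 3}.
Read 'a': 1→{2, 3}, 2→{2}, 3→{4}; union {2, 3, 4}; ε-closure = {1, 2, 3, 4}.
Read 'c': 1→{2}, 2→{3, 5}, 3→{2}, 4→∅; union {2, 3, 5}; ε-closure = {1, 2, 3, 5}.
Read 'a': 1→{2, 3}, 2→{2}, 3→{4}, 5→∅; union {2, 3, 4}; ε-closure = {1, 2, 3, 4}.
State 3 is in {1, 2, 3, 4}.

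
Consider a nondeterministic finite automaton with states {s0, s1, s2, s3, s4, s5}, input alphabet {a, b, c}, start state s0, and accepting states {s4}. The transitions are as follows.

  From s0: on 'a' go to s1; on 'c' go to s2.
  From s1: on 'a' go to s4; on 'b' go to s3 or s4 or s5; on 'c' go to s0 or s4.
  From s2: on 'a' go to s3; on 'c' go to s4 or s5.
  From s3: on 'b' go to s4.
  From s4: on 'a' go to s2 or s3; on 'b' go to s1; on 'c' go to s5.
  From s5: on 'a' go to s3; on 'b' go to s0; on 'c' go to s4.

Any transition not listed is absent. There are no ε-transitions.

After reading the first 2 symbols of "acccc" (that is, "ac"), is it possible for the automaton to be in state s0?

Start in {s0}.
Read 'a': {s0} → {s1}.
Read 'c': {s1} → {s0, s4}.
State s0 is in {s0, s4}.

Yes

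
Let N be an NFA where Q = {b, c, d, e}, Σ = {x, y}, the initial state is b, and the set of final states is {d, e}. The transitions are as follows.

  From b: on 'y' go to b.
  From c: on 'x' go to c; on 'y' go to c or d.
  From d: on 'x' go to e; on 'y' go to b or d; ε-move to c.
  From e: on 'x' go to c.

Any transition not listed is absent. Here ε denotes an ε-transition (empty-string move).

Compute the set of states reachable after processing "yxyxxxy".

Start in {b}.
Read 'y': b→{b}; now {b}.
Read 'x': b→∅; now ∅.
The set is empty and remains empty for the remaining 5 symbols.

∅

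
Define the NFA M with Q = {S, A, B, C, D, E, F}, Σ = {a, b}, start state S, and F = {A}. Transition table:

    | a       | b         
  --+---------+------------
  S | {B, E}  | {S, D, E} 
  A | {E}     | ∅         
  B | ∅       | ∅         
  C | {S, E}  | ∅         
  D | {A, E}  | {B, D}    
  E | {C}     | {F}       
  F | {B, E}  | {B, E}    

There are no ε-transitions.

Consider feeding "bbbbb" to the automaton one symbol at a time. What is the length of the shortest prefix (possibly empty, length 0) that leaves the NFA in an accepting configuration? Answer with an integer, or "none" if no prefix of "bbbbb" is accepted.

Start in {S}.
Read 'b': {S} → {S, D, E}.
Read 'b': {S, D, E} → {S, B, D, E, F}.
Read 'b': {S, B, D, E, F} → {S, B, D, E, F}.
Read 'b': {S, B, D, E, F} → {S, B, D, E, F}.
Read 'b': {S, B, D, E, F} → {S, B, D, E, F}.
No reachable set along the way intersects F.

none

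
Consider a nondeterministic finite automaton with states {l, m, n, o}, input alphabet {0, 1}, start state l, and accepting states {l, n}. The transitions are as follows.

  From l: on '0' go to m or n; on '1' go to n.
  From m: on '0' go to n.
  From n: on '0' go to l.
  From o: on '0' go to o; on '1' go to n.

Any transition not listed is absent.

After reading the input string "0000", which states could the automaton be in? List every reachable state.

{l, m, n}

Start in {l}.
Read '0': {l} → {m, n}.
Read '0': {m, n} → {l, n}.
Read '0': {l, n} → {l, m, n}.
Read '0': {l, m, n} → {l, m, n}.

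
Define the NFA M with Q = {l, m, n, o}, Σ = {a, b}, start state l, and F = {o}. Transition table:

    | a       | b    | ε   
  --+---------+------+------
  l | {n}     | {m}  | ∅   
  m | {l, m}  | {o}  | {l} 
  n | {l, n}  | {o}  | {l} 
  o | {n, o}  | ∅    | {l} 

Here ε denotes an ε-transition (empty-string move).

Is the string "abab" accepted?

Yes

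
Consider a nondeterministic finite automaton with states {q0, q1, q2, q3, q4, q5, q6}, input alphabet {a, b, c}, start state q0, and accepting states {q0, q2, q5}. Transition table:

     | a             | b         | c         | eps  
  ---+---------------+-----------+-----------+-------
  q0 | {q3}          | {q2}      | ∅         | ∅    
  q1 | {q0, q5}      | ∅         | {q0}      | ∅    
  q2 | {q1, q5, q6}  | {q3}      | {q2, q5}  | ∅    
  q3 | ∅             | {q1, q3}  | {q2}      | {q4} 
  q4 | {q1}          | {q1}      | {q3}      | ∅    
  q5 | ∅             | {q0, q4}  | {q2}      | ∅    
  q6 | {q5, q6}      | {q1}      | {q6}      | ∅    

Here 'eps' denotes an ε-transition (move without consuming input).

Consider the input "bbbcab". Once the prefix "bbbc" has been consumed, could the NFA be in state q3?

Yes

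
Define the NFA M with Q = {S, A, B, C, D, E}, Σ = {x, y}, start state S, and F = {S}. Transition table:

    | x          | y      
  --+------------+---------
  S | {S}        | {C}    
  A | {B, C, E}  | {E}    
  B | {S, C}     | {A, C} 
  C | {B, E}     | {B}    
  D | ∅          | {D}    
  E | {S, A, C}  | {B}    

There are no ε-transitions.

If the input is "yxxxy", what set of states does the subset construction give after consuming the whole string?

{A, B, C}

Start in {S}.
Read 'y': {S} → {C}.
Read 'x': {C} → {B, E}.
Read 'x': {B, E} → {S, A, C}.
Read 'x': {S, A, C} → {S, B, C, E}.
Read 'y': {S, B, C, E} → {A, B, C}.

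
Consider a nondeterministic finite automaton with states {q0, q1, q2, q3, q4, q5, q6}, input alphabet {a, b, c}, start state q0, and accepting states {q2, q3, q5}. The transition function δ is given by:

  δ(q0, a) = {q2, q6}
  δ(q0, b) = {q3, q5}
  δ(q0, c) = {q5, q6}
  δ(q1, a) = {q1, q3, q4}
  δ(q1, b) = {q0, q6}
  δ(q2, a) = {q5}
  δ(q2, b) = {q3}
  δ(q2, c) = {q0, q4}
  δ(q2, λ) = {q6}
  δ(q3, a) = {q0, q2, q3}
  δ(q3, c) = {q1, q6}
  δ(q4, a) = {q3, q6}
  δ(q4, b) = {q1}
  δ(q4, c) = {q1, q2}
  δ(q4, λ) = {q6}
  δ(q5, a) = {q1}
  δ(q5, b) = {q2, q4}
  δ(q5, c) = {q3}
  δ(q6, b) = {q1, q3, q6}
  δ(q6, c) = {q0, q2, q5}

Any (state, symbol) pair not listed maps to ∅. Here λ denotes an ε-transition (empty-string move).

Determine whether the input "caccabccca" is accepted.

Start in {q0}.
Read 'c': q0→{q5, q6}; now {q5, q6}.
Read 'a': q5→{q1}, q6→∅; now {q1}.
Read 'c': q1→∅; now ∅.
The set is empty and remains empty for the remaining 7 symbols.
The final set ∅ contains no accepting state.

No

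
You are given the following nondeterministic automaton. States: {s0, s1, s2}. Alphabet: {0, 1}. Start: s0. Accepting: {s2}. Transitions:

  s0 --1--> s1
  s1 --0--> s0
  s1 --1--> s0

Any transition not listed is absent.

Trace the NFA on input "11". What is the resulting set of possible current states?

Start in {s0}.
Read '1': {s0} → {s1}.
Read '1': {s1} → {s0}.

{s0}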